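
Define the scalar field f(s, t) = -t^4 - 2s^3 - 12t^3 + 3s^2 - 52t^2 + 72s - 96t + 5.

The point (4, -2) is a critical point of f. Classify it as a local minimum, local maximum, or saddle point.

The mixed partial ∂²f/∂s∂t is 0, so the Hessian at any point is diag(f_ss, f_tt) = diag(6(-2s + 1), -4(3t^2 + 18t + 26)).
At (4, -2): H = diag(-42, -8).
Both eigenvalues are negative, so H is negative definite: a local maximum.

local maximum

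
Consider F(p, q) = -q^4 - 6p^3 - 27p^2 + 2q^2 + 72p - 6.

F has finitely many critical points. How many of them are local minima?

F separates as a function of p plus a function of q, so ∇F=0 decouples.
∂F/∂p = -18(p - 1)(p + 4) = 0 at p ∈ {-4, 1}; ∂F/∂q = -4q(q - 1)(q + 1) = 0 at q ∈ {-1, 0, 1}.
The Hessian is diagonal: diag(F_pp, F_qq). Second derivatives: F_pp(-4)=90, F_pp(1)=-90; F_qq(-1)=-8, F_qq(0)=4, F_qq(1)=-8.
Local minima occur where both diagonal entries positive: (-4, 0). Count: 1.

1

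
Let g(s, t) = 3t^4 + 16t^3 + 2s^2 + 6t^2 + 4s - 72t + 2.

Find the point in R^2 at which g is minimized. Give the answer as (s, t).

(-1, 1)

g(s,t) separates as P(s) + Q(t) + 2, so its minimum is min P + min Q + 2.
P'(s) = 4s + 4 vanishes at s ∈ {-1}; Q'(t) = 12(t - 1)(t + 2)(t + 3) vanishes at t ∈ {-3, -2, 1}.
Local minima of P (where P''>0): P(-1)=-2. Local minima of Q: Q(-3)=81, Q(1)=-47.
So the global minimum of g is P(-1) + Q(1) + 2 = -2 − 47 + 2 = -47, attained at (-1, 1).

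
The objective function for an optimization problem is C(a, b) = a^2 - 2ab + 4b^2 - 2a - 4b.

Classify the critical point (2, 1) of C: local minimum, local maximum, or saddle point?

local minimum

The Hessian of C is constant: H = [[2, -2], [-2, 8]].
det(H) = 2·8 − (-2)² = 12.
det(H) > 0 and tr(H) = 10 > 0, so H is positive definite and the point is a local minimum.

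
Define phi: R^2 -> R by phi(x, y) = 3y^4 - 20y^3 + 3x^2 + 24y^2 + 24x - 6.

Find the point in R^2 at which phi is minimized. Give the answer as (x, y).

(-4, 4)

phi(x,y) separates as P(x) + Q(y) − 6, so its minimum is min P + min Q − 6.
P'(x) = 6x + 24 vanishes at x ∈ {-4}; Q'(y) = 12y(y - 4)(y - 1) vanishes at y ∈ {0, 1, 4}.
Local minima of P (where P''>0): P(-4)=-48. Local minima of Q: Q(0)=0, Q(4)=-128.
So the global minimum of phi is P(-4) + Q(4) − 6 = -48 − 128 − 6 = -182, attained at (-4, 4).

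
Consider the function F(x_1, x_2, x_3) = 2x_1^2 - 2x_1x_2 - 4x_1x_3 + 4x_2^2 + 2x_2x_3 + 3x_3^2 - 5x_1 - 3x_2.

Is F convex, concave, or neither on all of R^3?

convex

F is quadratic, so its Hessian is the constant matrix H = [[4, -2, -4], [-2, 8, 2], [-4, 2, 6]].
Leading principal minors: 4, 28, 56.
All positive ⇒ H ≻ 0 ⇒ convex.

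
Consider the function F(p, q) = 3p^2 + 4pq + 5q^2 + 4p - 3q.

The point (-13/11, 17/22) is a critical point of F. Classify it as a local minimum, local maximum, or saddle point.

local minimum

The Hessian of F is constant: H = [[6, 4], [4, 10]].
det(H) = 6·10 − 4² = 44.
det(H) > 0 and tr(H) = 16 > 0, so H is positive definite and the point is a local minimum.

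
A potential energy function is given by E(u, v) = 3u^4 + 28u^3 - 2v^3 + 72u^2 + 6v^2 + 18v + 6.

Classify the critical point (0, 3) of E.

The mixed partial ∂²E/∂u∂v is 0, so the Hessian at any point is diag(E_uu, E_vv) = diag(12(3u^2 + 14u + 12), 12(-v + 1)).
At (0, 3): H = diag(144, -24).
The eigenvalues have opposite signs, so H is indefinite: a saddle point.

saddle point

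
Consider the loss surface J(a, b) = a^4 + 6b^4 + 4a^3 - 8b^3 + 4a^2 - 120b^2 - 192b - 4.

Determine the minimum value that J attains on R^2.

-1668

J(a,b) separates as P(a) + Q(b) − 4, so its minimum is min P + min Q − 4.
P'(a) = 4a(a + 1)(a + 2) vanishes at a ∈ {-2, -1, 0}; Q'(b) = 24(b - 4)(b + 1)(b + 2) vanishes at b ∈ {-2, -1, 4}.
Local minima of P (where P''>0): P(-2)=0, P(0)=0. Local minima of Q: Q(-2)=64, Q(4)=-1664.
So the global minimum of J is P(-2) + Q(4) − 4 = 0 − 1664 − 4 = -1668, attained at (-2, 4).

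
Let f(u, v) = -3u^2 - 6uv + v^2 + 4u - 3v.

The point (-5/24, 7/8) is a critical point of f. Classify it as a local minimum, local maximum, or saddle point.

saddle point

The Hessian of f is constant: H = [[-6, -6], [-6, 2]].
det(H) = (-6)·2 − (-6)² = -48.
Since det(H) < 0, H is indefinite and the critical point is a saddle point.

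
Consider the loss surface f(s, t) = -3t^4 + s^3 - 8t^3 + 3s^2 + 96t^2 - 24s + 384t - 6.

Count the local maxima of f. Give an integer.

f separates as a function of s plus a function of t, so ∇f=0 decouples.
∂f/∂s = 3(s - 2)(s + 4) = 0 at s ∈ {-4, 2}; ∂f/∂t = -12(t - 4)(t + 2)(t + 4) = 0 at t ∈ {-4, -2, 4}.
The Hessian is diagonal: diag(f_ss, f_tt). Second derivatives: f_ss(-4)=-18, f_ss(2)=18; f_tt(-4)=-192, f_tt(-2)=144, f_tt(4)=-576.
Local maxima occur where both diagonal entries negative: (-4, -4), (-4, 4). Count: 2.

2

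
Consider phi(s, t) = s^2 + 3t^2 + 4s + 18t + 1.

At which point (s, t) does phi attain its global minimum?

(-2, -3)

phi(s,t) separates as P(s) + Q(t) + 1, so its minimum is min P + min Q + 1.
P'(s) = 2s + 4 vanishes at s ∈ {-2}; Q'(t) = 6(t + 3) vanishes at t ∈ {-3}.
Local minima of P (where P''>0): P(-2)=-4. Local minima of Q: Q(-3)=-27.
So the global minimum of phi is P(-2) + Q(-3) + 1 = -4 − 27 + 1 = -30, attained at (-2, -3).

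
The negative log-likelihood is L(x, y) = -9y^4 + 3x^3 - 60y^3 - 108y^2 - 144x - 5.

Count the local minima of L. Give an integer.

1

L separates as a function of x plus a function of y, so ∇L=0 decouples.
∂L/∂x = 9(x - 4)(x + 4) = 0 at x ∈ {-4, 4}; ∂L/∂y = -36y(y + 2)(y + 3) = 0 at y ∈ {-3, -2, 0}.
The Hessian is diagonal: diag(L_xx, L_yy). Second derivatives: L_xx(-4)=-72, L_xx(4)=72; L_yy(-3)=-108, L_yy(-2)=72, L_yy(0)=-216.
Local minima occur where both diagonal entries positive: (4, -2). Count: 1.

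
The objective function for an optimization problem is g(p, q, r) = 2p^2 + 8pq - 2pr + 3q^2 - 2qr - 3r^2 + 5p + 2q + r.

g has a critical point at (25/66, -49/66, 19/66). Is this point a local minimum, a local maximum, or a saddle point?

saddle point

The Hessian is constant: H = [[4, 8, -2], [8, 6, -2], [-2, -2, -6]].
Leading principal minors: Δ₁ = 4, Δ₂ = -40, Δ₃ = 264.
The minors fit neither the all-positive nor the alternating-sign pattern, so H is indefinite: a saddle point.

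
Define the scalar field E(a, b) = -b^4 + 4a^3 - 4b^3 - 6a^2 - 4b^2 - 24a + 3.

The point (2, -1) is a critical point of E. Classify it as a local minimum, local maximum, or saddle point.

The mixed partial ∂²E/∂a∂b is 0, so the Hessian at any point is diag(E_aa, E_bb) = diag(12(2a - 1), -4(3b^2 + 6b + 2)).
At (2, -1): H = diag(36, 4).
Both eigenvalues are positive, so H is positive definite: a local minimum.

local minimum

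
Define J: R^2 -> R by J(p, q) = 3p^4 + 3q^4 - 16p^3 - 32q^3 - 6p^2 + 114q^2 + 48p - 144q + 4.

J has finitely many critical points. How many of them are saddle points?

J separates as a function of p plus a function of q, so ∇J=0 decouples.
∂J/∂p = 12(p - 4)(p - 1)(p + 1) = 0 at p ∈ {-1, 1, 4}; ∂J/∂q = 12(q - 4)(q - 3)(q - 1) = 0 at q ∈ {1, 3, 4}.
The Hessian is diagonal: diag(J_pp, J_qq). Second derivatives: J_pp(-1)=120, J_pp(1)=-72, J_pp(4)=180; J_qq(1)=72, J_qq(3)=-24, J_qq(4)=36.
Saddle points occur where the two diagonal entries have opposite signs: (-1, 3), (1, 1), (1, 4), (4, 3). Count: 4.

4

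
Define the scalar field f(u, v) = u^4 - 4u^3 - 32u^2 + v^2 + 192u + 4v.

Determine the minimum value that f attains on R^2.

-772

f(u,v) separates as P(u) + Q(v), so its minimum is min P + min Q.
P'(u) = 4(u - 4)(u - 3)(u + 4) vanishes at u ∈ {-4, 3, 4}; Q'(v) = 2v + 4 vanishes at v ∈ {-2}.
Local minima of P (where P''>0): P(-4)=-768, P(4)=256. Local minima of Q: Q(-2)=-4.
So the global minimum of f is P(-4) + Q(-2) = -768 − 4 = -772, attained at (-4, -2).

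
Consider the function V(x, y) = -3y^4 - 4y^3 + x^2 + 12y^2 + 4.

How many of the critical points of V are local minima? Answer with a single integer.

1

V separates as a function of x plus a function of y, so ∇V=0 decouples.
∂V/∂x = 2x = 0 at x ∈ {0}; ∂V/∂y = -12y(y - 1)(y + 2) = 0 at y ∈ {-2, 0, 1}.
The Hessian is diagonal: diag(V_xx, V_yy). Second derivatives: V_xx(0)=2; V_yy(-2)=-72, V_yy(0)=24, V_yy(1)=-36.
Local minima occur where both diagonal entries positive: (0, 0). Count: 1.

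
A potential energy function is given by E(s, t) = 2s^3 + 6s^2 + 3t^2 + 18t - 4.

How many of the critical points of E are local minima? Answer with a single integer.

E separates as a function of s plus a function of t, so ∇E=0 decouples.
∂E/∂s = 6s(s + 2) = 0 at s ∈ {-2, 0}; ∂E/∂t = 6(t + 3) = 0 at t ∈ {-3}.
The Hessian is diagonal: diag(E_ss, E_tt). Second derivatives: E_ss(-2)=-12, E_ss(0)=12; E_tt(-3)=6.
Local minima occur where both diagonal entries positive: (0, -3). Count: 1.

1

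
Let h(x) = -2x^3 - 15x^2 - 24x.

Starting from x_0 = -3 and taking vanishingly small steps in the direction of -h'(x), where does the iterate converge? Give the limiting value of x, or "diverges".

-4

h'(x) = -6(x + 1)(x + 4), so h'(-3) = 12.
Gradient descent moves in the -h' direction, i.e. x is decreasing.
The nearest critical point in that direction is x = -4, where h'' = 18 > 0 (a local minimum). The iterate converges there.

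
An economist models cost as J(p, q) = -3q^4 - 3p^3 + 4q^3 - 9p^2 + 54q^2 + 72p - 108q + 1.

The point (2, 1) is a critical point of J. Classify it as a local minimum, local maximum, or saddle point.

saddle point

The mixed partial ∂²J/∂p∂q is 0, so the Hessian at any point is diag(J_pp, J_qq) = diag(-18(p + 1), 12(-3q^2 + 2q + 9)).
At (2, 1): H = diag(-54, 96).
The eigenvalues have opposite signs, so H is indefinite: a saddle point.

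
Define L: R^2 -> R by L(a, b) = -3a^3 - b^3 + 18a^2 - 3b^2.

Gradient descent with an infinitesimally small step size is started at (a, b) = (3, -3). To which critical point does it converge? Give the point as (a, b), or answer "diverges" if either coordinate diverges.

L is separable, so gradient descent decouples: a follows -∂L/∂a, b follows -∂L/∂b.
∂L/∂a = -9a(a - 4); at a=3 this is 27, so a decreases.
∂L/∂b = -3b(b + 2); at b=-3 this is -9, so b increases.
a converges to its nearest critical value 0 (a local min of the a-part); b converges to -2. The iterate converges to (0, -2).

(0, -2)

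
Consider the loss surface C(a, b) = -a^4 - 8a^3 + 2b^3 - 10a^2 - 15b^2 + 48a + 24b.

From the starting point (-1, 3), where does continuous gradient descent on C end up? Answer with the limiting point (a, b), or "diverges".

C is separable, so gradient descent decouples: a follows -∂C/∂a, b follows -∂C/∂b.
∂C/∂a = -4(a - 1)(a + 3)(a + 4); at a=-1 this is 48, so a decreases.
∂C/∂b = 6(b - 4)(b - 1); at b=3 this is -12, so b increases.
a converges to its nearest critical value -3 (a local min of the a-part); b converges to 4. The iterate converges to (-3, 4).

(-3, 4)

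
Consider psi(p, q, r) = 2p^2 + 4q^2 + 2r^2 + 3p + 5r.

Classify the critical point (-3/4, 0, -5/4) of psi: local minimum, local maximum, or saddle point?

local minimum

The Hessian is constant: H = [[4, 0, 0], [0, 8, 0], [0, 0, 4]].
Leading principal minors: Δ₁ = 4, Δ₂ = 32, Δ₃ = 128.
All leading minors are positive, so H is positive definite: a local minimum.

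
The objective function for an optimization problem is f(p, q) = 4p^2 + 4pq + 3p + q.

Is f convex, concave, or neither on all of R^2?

f is quadratic, so its Hessian is the constant matrix H = [[8, 4], [4, 0]].
det(H) = -16, tr(H) = 8.
det(H) < 0, so H is indefinite: neither convex nor concave.

neither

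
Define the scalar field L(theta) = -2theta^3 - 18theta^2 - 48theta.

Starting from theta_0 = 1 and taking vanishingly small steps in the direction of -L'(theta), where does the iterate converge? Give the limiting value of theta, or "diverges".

L'(theta) = -6(theta + 2)(theta + 4), so L'(1) = -90.
Gradient descent moves in the -L' direction, i.e. theta is increasing.
There is no critical point above theta=1, and L' keeps the same sign, so the iterate runs off to +∞.

diverges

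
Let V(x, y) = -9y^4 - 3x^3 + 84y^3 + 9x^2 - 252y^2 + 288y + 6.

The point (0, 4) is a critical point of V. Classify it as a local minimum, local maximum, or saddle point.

The mixed partial ∂²V/∂x∂y is 0, so the Hessian at any point is diag(V_xx, V_yy) = diag(18(-x + 1), 36(-3y^2 + 14y - 14)).
At (0, 4): H = diag(18, -216).
The eigenvalues have opposite signs, so H is indefinite: a saddle point.

saddle point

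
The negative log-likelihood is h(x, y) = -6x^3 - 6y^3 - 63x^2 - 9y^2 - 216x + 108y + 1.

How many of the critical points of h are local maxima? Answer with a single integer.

1

h separates as a function of x plus a function of y, so ∇h=0 decouples.
∂h/∂x = -18(x + 3)(x + 4) = 0 at x ∈ {-4, -3}; ∂h/∂y = -18(y - 2)(y + 3) = 0 at y ∈ {-3, 2}.
The Hessian is diagonal: diag(h_xx, h_yy). Second derivatives: h_xx(-4)=18, h_xx(-3)=-18; h_yy(-3)=90, h_yy(2)=-90.
Local maxima occur where both diagonal entries negative: (-3, 2). Count: 1.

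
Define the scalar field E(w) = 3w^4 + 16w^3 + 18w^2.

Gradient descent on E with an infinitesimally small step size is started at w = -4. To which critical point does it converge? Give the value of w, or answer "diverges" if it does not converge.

E'(w) = 12w(w + 1)(w + 3), so E'(-4) = -144.
Gradient descent moves in the -E' direction, i.e. w is increasing.
The nearest critical point in that direction is w = -3, where E'' = 72 > 0 (a local minimum). The iterate converges there.

-3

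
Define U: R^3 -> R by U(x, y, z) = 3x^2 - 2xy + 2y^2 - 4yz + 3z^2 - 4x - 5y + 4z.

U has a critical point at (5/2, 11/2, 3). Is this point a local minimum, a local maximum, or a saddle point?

The Hessian is constant: H = [[6, -2, 0], [-2, 4, -4], [0, -4, 6]].
Leading principal minors: Δ₁ = 6, Δ₂ = 20, Δ₃ = 24.
All leading minors are positive, so H is positive definite: a local minimum.

local minimum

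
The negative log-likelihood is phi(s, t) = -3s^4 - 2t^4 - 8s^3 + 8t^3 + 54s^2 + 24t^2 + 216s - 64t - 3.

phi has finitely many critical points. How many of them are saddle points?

phi separates as a function of s plus a function of t, so ∇phi=0 decouples.
∂phi/∂s = -12(s - 3)(s + 2)(s + 3) = 0 at s ∈ {-3, -2, 3}; ∂phi/∂t = -8(t - 4)(t - 1)(t + 2) = 0 at t ∈ {-2, 1, 4}.
The Hessian is diagonal: diag(phi_ss, phi_tt). Second derivatives: phi_ss(-3)=-72, phi_ss(-2)=60, phi_ss(3)=-360; phi_tt(-2)=-144, phi_tt(1)=72, phi_tt(4)=-144.
Saddle points occur where the two diagonal entries have opposite signs: (-3, 1), (-2, -2), (-2, 4), (3, 1). Count: 4.

4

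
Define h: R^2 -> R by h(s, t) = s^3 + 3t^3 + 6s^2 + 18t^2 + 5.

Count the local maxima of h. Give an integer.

h separates as a function of s plus a function of t, so ∇h=0 decouples.
∂h/∂s = 3s(s + 4) = 0 at s ∈ {-4, 0}; ∂h/∂t = 9t(t + 4) = 0 at t ∈ {-4, 0}.
The Hessian is diagonal: diag(h_ss, h_tt). Second derivatives: h_ss(-4)=-12, h_ss(0)=12; h_tt(-4)=-36, h_tt(0)=36.
Local maxima occur where both diagonal entries negative: (-4, -4). Count: 1.

1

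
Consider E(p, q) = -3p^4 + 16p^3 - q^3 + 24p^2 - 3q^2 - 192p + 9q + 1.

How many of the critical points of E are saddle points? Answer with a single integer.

3

E separates as a function of p plus a function of q, so ∇E=0 decouples.
∂E/∂p = -12(p - 4)(p - 2)(p + 2) = 0 at p ∈ {-2, 2, 4}; ∂E/∂q = -3(q - 1)(q + 3) = 0 at q ∈ {-3, 1}.
The Hessian is diagonal: diag(E_pp, E_qq). Second derivatives: E_pp(-2)=-288, E_pp(2)=96, E_pp(4)=-144; E_qq(-3)=12, E_qq(1)=-12.
Saddle points occur where the two diagonal entries have opposite signs: (-2, -3), (2, 1), (4, -3). Count: 3.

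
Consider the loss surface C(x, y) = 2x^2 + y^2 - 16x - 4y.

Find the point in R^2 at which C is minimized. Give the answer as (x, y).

C(x,y) separates as P(x) + Q(y), so its minimum is min P + min Q.
P'(x) = 4x - 16 vanishes at x ∈ {4}; Q'(y) = 2y - 4 vanishes at y ∈ {2}.
Local minima of P (where P''>0): P(4)=-32. Local minima of Q: Q(2)=-4.
So the global minimum of C is P(4) + Q(2) = -32 − 4 = -36, attained at (4, 2).

(4, 2)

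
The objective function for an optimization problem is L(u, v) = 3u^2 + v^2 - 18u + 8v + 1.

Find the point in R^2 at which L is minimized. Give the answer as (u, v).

L(u,v) separates as P(u) + Q(v) + 1, so its minimum is min P + min Q + 1.
P'(u) = 6u - 18 vanishes at u ∈ {3}; Q'(v) = 2v + 8 vanishes at v ∈ {-4}.
Local minima of P (where P''>0): P(3)=-27. Local minima of Q: Q(-4)=-16.
So the global minimum of L is P(3) + Q(-4) + 1 = -27 − 16 + 1 = -42, attained at (3, -4).

(3, -4)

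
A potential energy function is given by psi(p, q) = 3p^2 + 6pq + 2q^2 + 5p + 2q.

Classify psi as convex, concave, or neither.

psi is quadratic, so its Hessian is the constant matrix H = [[6, 6], [6, 4]].
det(H) = -12, tr(H) = 10.
det(H) < 0, so H is indefinite: neither convex nor concave.

neither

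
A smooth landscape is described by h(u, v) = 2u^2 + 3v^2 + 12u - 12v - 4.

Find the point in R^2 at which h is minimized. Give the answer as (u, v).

(-3, 2)

h(u,v) separates as P(u) + Q(v) − 4, so its minimum is min P + min Q − 4.
P'(u) = 4u + 12 vanishes at u ∈ {-3}; Q'(v) = 6v - 12 vanishes at v ∈ {2}.
Local minima of P (where P''>0): P(-3)=-18. Local minima of Q: Q(2)=-12.
So the global minimum of h is P(-3) + Q(2) − 4 = -18 − 12 − 4 = -34, attained at (-3, 2).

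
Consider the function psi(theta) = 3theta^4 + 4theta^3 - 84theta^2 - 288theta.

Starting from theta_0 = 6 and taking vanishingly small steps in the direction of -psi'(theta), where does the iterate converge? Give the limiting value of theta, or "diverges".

4

psi'(theta) = 12(theta - 4)(theta + 2)(theta + 3), so psi'(6) = 1728.
Gradient descent moves in the -psi' direction, i.e. theta is decreasing.
The nearest critical point in that direction is theta = 4, where psi'' = 504 > 0 (a local minimum). The iterate converges there.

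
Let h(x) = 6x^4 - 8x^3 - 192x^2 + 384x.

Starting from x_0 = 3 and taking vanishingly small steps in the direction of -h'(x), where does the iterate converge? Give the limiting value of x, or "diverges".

4

h'(x) = 24(x - 4)(x - 1)(x + 4), so h'(3) = -336.
Gradient descent moves in the -h' direction, i.e. x is increasing.
The nearest critical point in that direction is x = 4, where h'' = 576 > 0 (a local minimum). The iterate converges there.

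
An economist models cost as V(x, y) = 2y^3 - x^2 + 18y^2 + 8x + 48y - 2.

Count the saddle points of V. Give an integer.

V separates as a function of x plus a function of y, so ∇V=0 decouples.
∂V/∂x = -2(x - 4) = 0 at x ∈ {4}; ∂V/∂y = 6(y + 2)(y + 4) = 0 at y ∈ {-4, -2}.
The Hessian is diagonal: diag(V_xx, V_yy). Second derivatives: V_xx(4)=-2; V_yy(-4)=-12, V_yy(-2)=12.
Saddle points occur where the two diagonal entries have opposite signs: (4, -2). Count: 1.

1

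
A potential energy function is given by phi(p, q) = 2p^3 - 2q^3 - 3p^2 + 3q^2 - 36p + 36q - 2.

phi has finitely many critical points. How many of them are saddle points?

phi separates as a function of p plus a function of q, so ∇phi=0 decouples.
∂phi/∂p = 6(p - 3)(p + 2) = 0 at p ∈ {-2, 3}; ∂phi/∂q = -6(q - 3)(q + 2) = 0 at q ∈ {-2, 3}.
The Hessian is diagonal: diag(phi_pp, phi_qq). Second derivatives: phi_pp(-2)=-30, phi_pp(3)=30; phi_qq(-2)=30, phi_qq(3)=-30.
Saddle points occur where the two diagonal entries have opposite signs: (-2, -2), (3, 3). Count: 2.

2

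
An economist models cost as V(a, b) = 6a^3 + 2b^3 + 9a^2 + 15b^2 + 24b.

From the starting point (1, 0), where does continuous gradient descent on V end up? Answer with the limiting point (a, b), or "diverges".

(0, -1)

V is separable, so gradient descent decouples: a follows -∂V/∂a, b follows -∂V/∂b.
∂V/∂a = 18a(a + 1); at a=1 this is 36, so a decreases.
∂V/∂b = 6(b + 1)(b + 4); at b=0 this is 24, so b decreases.
a converges to its nearest critical value 0 (a local min of the a-part); b converges to -1. The iterate converges to (0, -1).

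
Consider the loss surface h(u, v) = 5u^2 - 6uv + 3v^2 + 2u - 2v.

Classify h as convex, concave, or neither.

h is quadratic, so its Hessian is the constant matrix H = [[10, -6], [-6, 6]].
det(H) = 24, tr(H) = 16.
det(H) > 0 and tr(H) > 0, so H is positive definite everywhere: convex.

convex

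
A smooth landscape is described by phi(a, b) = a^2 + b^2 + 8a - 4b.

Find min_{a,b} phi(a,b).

phi(a,b) separates as P(a) + Q(b), so its minimum is min P + min Q.
P'(a) = 2a + 8 vanishes at a ∈ {-4}; Q'(b) = 2b - 4 vanishes at b ∈ {2}.
Local minima of P (where P''>0): P(-4)=-16. Local minima of Q: Q(2)=-4.
So the global minimum of phi is P(-4) + Q(2) = -16 − 4 = -20, attained at (-4, 2).

-20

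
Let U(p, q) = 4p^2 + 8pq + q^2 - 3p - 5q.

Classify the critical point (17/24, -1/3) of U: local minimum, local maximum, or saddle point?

saddle point

The Hessian of U is constant: H = [[8, 8], [8, 2]].
det(H) = 8·2 − 8² = -48.
Since det(H) < 0, H is indefinite and the critical point is a saddle point.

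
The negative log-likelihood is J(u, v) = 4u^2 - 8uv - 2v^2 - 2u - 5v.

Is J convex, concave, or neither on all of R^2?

J is quadratic, so its Hessian is the constant matrix H = [[8, -8], [-8, -4]].
det(H) = -96, tr(H) = 4.
det(H) < 0, so H is indefinite: neither convex nor concave.

neither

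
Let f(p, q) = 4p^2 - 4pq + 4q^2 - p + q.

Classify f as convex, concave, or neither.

f is quadratic, so its Hessian is the constant matrix H = [[8, -4], [-4, 8]].
det(H) = 48, tr(H) = 16.
det(H) > 0 and tr(H) > 0, so H is positive definite everywhere: convex.

convex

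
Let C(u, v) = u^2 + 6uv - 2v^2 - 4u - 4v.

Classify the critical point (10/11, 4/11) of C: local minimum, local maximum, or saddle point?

The Hessian of C is constant: H = [[2, 6], [6, -4]].
det(H) = 2·(-4) − 6² = -44.
Since det(H) < 0, H is indefinite and the critical point is a saddle point.

saddle point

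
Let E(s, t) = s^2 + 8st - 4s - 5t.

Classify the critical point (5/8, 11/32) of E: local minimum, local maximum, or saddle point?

The Hessian of E is constant: H = [[2, 8], [8, 0]].
det(H) = 2·0 − 8² = -64.
Since det(H) < 0, H is indefinite and the critical point is a saddle point.

saddle point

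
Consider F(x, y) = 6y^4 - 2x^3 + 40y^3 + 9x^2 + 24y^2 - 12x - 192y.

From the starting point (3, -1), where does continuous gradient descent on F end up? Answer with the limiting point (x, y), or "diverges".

diverges

F is separable, so gradient descent decouples: x follows -∂F/∂x, y follows -∂F/∂y.
∂F/∂x = -6(x - 2)(x - 1); at x=3 this is -12, so x increases.
∂F/∂y = 24(y - 1)(y + 2)(y + 4); at y=-1 this is -144, so y increases.
The x-coordinate has no critical point in that direction and runs off to infinity.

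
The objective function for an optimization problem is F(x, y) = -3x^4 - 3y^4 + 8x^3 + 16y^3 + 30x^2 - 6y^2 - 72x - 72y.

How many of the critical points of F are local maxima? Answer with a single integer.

4

F separates as a function of x plus a function of y, so ∇F=0 decouples.
∂F/∂x = -12(x - 3)(x - 1)(x + 2) = 0 at x ∈ {-2, 1, 3}; ∂F/∂y = -12(y - 3)(y - 2)(y + 1) = 0 at y ∈ {-1, 2, 3}.
The Hessian is diagonal: diag(F_xx, F_yy). Second derivatives: F_xx(-2)=-180, F_xx(1)=72, F_xx(3)=-120; F_yy(-1)=-144, F_yy(2)=36, F_yy(3)=-48.
Local maxima occur where both diagonal entries negative: (-2, -1), (-2, 3), (3, -1), (3, 3). Count: 4.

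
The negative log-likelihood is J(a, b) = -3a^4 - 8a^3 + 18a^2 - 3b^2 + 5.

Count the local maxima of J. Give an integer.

2

J separates as a function of a plus a function of b, so ∇J=0 decouples.
∂J/∂a = -12a(a - 1)(a + 3) = 0 at a ∈ {-3, 0, 1}; ∂J/∂b = -6b = 0 at b ∈ {0}.
The Hessian is diagonal: diag(J_aa, J_bb). Second derivatives: J_aa(-3)=-144, J_aa(0)=36, J_aa(1)=-48; J_bb(0)=-6.
Local maxima occur where both diagonal entries negative: (-3, 0), (1, 0). Count: 2.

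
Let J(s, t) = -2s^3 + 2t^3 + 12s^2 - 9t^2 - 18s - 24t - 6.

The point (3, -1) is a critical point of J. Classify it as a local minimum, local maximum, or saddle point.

local maximum

The mixed partial ∂²J/∂s∂t is 0, so the Hessian at any point is diag(J_ss, J_tt) = diag(12(-s + 2), 6(2t - 3)).
At (3, -1): H = diag(-12, -30).
Both eigenvalues are negative, so H is negative definite: a local maximum.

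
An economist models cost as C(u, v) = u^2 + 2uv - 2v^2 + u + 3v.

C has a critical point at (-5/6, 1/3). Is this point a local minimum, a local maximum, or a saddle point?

saddle point

The Hessian of C is constant: H = [[2, 2], [2, -4]].
det(H) = 2·(-4) − 2² = -12.
Since det(H) < 0, H is indefinite and the critical point is a saddle point.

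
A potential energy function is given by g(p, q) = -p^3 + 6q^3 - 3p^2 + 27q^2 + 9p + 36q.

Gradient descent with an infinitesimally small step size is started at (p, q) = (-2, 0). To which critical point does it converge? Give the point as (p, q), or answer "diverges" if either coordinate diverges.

g is separable, so gradient descent decouples: p follows -∂g/∂p, q follows -∂g/∂q.
∂g/∂p = -3(p - 1)(p + 3); at p=-2 this is 9, so p decreases.
∂g/∂q = 18(q + 1)(q + 2); at q=0 this is 36, so q decreases.
p converges to its nearest critical value -3 (a local min of the p-part); q converges to -1. The iterate converges to (-3, -1).

(-3, -1)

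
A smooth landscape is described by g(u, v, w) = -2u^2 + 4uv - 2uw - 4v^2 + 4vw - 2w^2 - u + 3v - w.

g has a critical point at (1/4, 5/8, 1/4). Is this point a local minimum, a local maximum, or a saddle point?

local maximum

The Hessian is constant: H = [[-4, 4, -2], [4, -8, 4], [-2, 4, -4]].
Leading principal minors: Δ₁ = -4, Δ₂ = 16, Δ₃ = -32.
The minors alternate sign starting negative (−, +, −), so H is negative definite: a local maximum.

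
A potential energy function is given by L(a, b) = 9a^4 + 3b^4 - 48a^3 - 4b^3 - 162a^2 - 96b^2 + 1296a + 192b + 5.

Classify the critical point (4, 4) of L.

local minimum

The mixed partial ∂²L/∂a∂b is 0, so the Hessian at any point is diag(L_aa, L_bb) = diag(36(3a^2 - 8a - 9), 12(3b^2 - 2b - 16)).
At (4, 4): H = diag(252, 288).
Both eigenvalues are positive, so H is positive definite: a local minimum.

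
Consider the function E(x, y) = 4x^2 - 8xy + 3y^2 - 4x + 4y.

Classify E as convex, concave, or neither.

neither

E is quadratic, so its Hessian is the constant matrix H = [[8, -8], [-8, 6]].
det(H) = -16, tr(H) = 14.
det(H) < 0, so H is indefinite: neither convex nor concave.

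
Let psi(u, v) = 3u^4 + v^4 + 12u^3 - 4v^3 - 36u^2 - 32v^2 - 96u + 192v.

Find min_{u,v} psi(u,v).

psi(u,v) separates as P(u) + Q(v), so its minimum is min P + min Q.
P'(u) = 12(u - 2)(u + 1)(u + 4) vanishes at u ∈ {-4, -1, 2}; Q'(v) = 4(v - 4)(v - 3)(v + 4) vanishes at v ∈ {-4, 3, 4}.
Local minima of P (where P''>0): P(-4)=-192, P(2)=-192. Local minima of Q: Q(-4)=-768, Q(4)=256.
So the global minimum of psi is P(-4) + Q(-4) = -192 − 768 = -960, attained at (-4, -4).

-960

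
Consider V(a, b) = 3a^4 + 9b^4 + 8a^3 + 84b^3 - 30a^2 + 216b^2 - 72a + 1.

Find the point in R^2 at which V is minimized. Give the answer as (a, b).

(2, 0)

V(a,b) separates as P(a) + Q(b) + 1, so its minimum is min P + min Q + 1.
P'(a) = 12(a - 2)(a + 1)(a + 3) vanishes at a ∈ {-3, -1, 2}; Q'(b) = 36b(b + 3)(b + 4) vanishes at b ∈ {-4, -3, 0}.
Local minima of P (where P''>0): P(-3)=-27, P(2)=-152. Local minima of Q: Q(-4)=384, Q(0)=0.
So the global minimum of V is P(2) + Q(0) + 1 = -152 + 0 + 1 = -151, attained at (2, 0).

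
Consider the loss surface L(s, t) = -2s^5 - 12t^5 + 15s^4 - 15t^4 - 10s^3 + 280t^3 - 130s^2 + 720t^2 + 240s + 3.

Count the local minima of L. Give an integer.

L separates as a function of s plus a function of t, so ∇L=0 decouples.
∂L/∂s = -10(s - 4)(s - 3)(s - 1)(s + 2) = 0 at s ∈ {-2, 1, 3, 4}; ∂L/∂t = -60t(t - 4)(t + 2)(t + 3) = 0 at t ∈ {-3, -2, 0, 4}.
The Hessian is diagonal: diag(L_ss, L_tt). Second derivatives: L_ss(-2)=900, L_ss(1)=-180, L_ss(3)=100, L_ss(4)=-180; L_tt(-3)=1260, L_tt(-2)=-720, L_tt(0)=1440, L_tt(4)=-10080.
Local minima occur where both diagonal entries positive: (-2, -3), (-2, 0), (3, -3), (3, 0). Count: 4.

4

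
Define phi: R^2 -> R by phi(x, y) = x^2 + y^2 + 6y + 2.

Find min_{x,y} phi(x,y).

phi(x,y) separates as P(x) + Q(y) + 2, so its minimum is min P + min Q + 2.
P'(x) = 2x vanishes at x ∈ {0}; Q'(y) = 2y + 6 vanishes at y ∈ {-3}.
Local minima of P (where P''>0): P(0)=0. Local minima of Q: Q(-3)=-9.
So the global minimum of phi is P(0) + Q(-3) + 2 = 0 − 9 + 2 = -7, attained at (0, -3).

-7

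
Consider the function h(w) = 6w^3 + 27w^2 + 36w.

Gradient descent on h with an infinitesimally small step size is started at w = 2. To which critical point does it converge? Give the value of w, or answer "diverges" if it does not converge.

h'(w) = 18(w + 1)(w + 2), so h'(2) = 216.
Gradient descent moves in the -h' direction, i.e. w is decreasing.
The nearest critical point in that direction is w = -1, where h'' = 18 > 0 (a local minimum). The iterate converges there.

-1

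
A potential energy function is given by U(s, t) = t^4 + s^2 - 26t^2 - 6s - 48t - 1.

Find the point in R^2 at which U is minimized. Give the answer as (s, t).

U(s,t) separates as P(s) + Q(t) − 1, so its minimum is min P + min Q − 1.
P'(s) = 2s - 6 vanishes at s ∈ {3}; Q'(t) = 4(t - 4)(t + 1)(t + 3) vanishes at t ∈ {-3, -1, 4}.
Local minima of P (where P''>0): P(3)=-9. Local minima of Q: Q(-3)=-9, Q(4)=-352.
So the global minimum of U is P(3) + Q(4) − 1 = -9 − 352 − 1 = -362, attained at (3, 4).

(3, 4)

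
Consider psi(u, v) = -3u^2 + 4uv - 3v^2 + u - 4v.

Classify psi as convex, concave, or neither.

concave

psi is quadratic, so its Hessian is the constant matrix H = [[-6, 4], [4, -6]].
det(H) = 20, tr(H) = -12.
det(H) > 0 and tr(H) < 0, so H is negative definite everywhere: concave.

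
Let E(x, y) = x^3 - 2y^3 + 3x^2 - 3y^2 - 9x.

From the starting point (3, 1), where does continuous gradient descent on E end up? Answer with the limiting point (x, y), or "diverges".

diverges

E is separable, so gradient descent decouples: x follows -∂E/∂x, y follows -∂E/∂y.
∂E/∂x = 3(x - 1)(x + 3); at x=3 this is 36, so x decreases.
∂E/∂y = -6y(y + 1); at y=1 this is -12, so y increases.
The y-coordinate has no critical point in that direction and runs off to infinity.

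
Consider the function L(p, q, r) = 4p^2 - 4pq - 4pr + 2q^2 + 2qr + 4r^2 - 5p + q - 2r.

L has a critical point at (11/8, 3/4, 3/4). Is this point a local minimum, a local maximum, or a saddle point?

The Hessian is constant: H = [[8, -4, -4], [-4, 4, 2], [-4, 2, 8]].
Leading principal minors: Δ₁ = 8, Δ₂ = 16, Δ₃ = 96.
All leading minors are positive, so H is positive definite: a local minimum.

local minimum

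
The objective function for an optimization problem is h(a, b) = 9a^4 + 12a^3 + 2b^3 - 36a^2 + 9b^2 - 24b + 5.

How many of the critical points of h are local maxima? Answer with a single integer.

h separates as a function of a plus a function of b, so ∇h=0 decouples.
∂h/∂a = 36a(a - 1)(a + 2) = 0 at a ∈ {-2, 0, 1}; ∂h/∂b = 6(b - 1)(b + 4) = 0 at b ∈ {-4, 1}.
The Hessian is diagonal: diag(h_aa, h_bb). Second derivatives: h_aa(-2)=216, h_aa(0)=-72, h_aa(1)=108; h_bb(-4)=-30, h_bb(1)=30.
Local maxima occur where both diagonal entries negative: (0, -4). Count: 1.

1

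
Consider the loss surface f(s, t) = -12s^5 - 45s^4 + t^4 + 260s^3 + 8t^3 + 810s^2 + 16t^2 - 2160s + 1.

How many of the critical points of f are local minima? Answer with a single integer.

4

f separates as a function of s plus a function of t, so ∇f=0 decouples.
∂f/∂s = -60(s - 3)(s - 1)(s + 3)(s + 4) = 0 at s ∈ {-4, -3, 1, 3}; ∂f/∂t = 4t(t + 2)(t + 4) = 0 at t ∈ {-4, -2, 0}.
The Hessian is diagonal: diag(f_ss, f_tt). Second derivatives: f_ss(-4)=2100, f_ss(-3)=-1440, f_ss(1)=2400, f_ss(3)=-5040; f_tt(-4)=32, f_tt(-2)=-16, f_tt(0)=32.
Local minima occur where both diagonal entries positive: (-4, -4), (-4, 0), (1, -4), (1, 0). Count: 4.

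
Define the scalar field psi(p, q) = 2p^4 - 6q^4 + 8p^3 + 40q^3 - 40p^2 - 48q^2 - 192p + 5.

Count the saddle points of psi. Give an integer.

5

psi separates as a function of p plus a function of q, so ∇psi=0 decouples.
∂psi/∂p = 8(p - 3)(p + 2)(p + 4) = 0 at p ∈ {-4, -2, 3}; ∂psi/∂q = -24q(q - 4)(q - 1) = 0 at q ∈ {0, 1, 4}.
The Hessian is diagonal: diag(psi_pp, psi_qq). Second derivatives: psi_pp(-4)=112, psi_pp(-2)=-80, psi_pp(3)=280; psi_qq(0)=-96, psi_qq(1)=72, psi_qq(4)=-288.
Saddle points occur where the two diagonal entries have opposite signs: (-4, 0), (-4, 4), (-2, 1), (3, 0), (3, 4). Count: 5.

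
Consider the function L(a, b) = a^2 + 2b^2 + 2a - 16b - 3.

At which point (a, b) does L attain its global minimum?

L(a,b) separates as P(a) + Q(b) − 3, so its minimum is min P + min Q − 3.
P'(a) = 2a + 2 vanishes at a ∈ {-1}; Q'(b) = 4b - 16 vanishes at b ∈ {4}.
Local minima of P (where P''>0): P(-1)=-1. Local minima of Q: Q(4)=-32.
So the global minimum of L is P(-1) + Q(4) − 3 = -1 − 32 − 3 = -36, attained at (-1, 4).

(-1, 4)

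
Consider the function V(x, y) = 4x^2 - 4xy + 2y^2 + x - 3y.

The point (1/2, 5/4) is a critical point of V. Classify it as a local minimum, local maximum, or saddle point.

local minimum

The Hessian of V is constant: H = [[8, -4], [-4, 4]].
det(H) = 8·4 − (-4)² = 16.
det(H) > 0 and tr(H) = 12 > 0, so H is positive definite and the point is a local minimum.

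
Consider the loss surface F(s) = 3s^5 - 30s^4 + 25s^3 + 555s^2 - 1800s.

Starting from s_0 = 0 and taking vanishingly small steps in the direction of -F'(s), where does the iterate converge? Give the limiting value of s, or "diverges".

F'(s) = 15(s - 5)(s - 4)(s - 2)(s + 3), so F'(0) = -1800.
Gradient descent moves in the -F' direction, i.e. s is increasing.
The nearest critical point in that direction is s = 2, where F'' = 450 > 0 (a local minimum). The iterate converges there.

2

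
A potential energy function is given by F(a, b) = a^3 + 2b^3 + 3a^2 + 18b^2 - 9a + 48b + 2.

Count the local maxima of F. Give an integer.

1

F separates as a function of a plus a function of b, so ∇F=0 decouples.
∂F/∂a = 3(a - 1)(a + 3) = 0 at a ∈ {-3, 1}; ∂F/∂b = 6(b + 2)(b + 4) = 0 at b ∈ {-4, -2}.
The Hessian is diagonal: diag(F_aa, F_bb). Second derivatives: F_aa(-3)=-12, F_aa(1)=12; F_bb(-4)=-12, F_bb(-2)=12.
Local maxima occur where both diagonal entries negative: (-3, -4). Count: 1.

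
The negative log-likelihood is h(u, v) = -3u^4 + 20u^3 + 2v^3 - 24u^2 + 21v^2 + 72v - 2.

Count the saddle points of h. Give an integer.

h separates as a function of u plus a function of v, so ∇h=0 decouples.
∂h/∂u = -12u(u - 4)(u - 1) = 0 at u ∈ {0, 1, 4}; ∂h/∂v = 6(v + 3)(v + 4) = 0 at v ∈ {-4, -3}.
The Hessian is diagonal: diag(h_uu, h_vv). Second derivatives: h_uu(0)=-48, h_uu(1)=36, h_uu(4)=-144; h_vv(-4)=-6, h_vv(-3)=6.
Saddle points occur where the two diagonal entries have opposite signs: (0, -3), (1, -4), (4, -3). Count: 3.

3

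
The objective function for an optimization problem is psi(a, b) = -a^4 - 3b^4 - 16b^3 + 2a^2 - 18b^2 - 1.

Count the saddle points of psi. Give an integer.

psi separates as a function of a plus a function of b, so ∇psi=0 decouples.
∂psi/∂a = -4a(a - 1)(a + 1) = 0 at a ∈ {-1, 0, 1}; ∂psi/∂b = -12b(b + 1)(b + 3) = 0 at b ∈ {-3, -1, 0}.
The Hessian is diagonal: diag(psi_aa, psi_bb). Second derivatives: psi_aa(-1)=-8, psi_aa(0)=4, psi_aa(1)=-8; psi_bb(-3)=-72, psi_bb(-1)=24, psi_bb(0)=-36.
Saddle points occur where the two diagonal entries have opposite signs: (-1, -1), (0, -3), (0, 0), (1, -1). Count: 4.

4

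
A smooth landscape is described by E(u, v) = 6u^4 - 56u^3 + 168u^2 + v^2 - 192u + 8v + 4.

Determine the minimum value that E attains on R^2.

E(u,v) separates as P(u) + Q(v) + 4, so its minimum is min P + min Q + 4.
P'(u) = 24(u - 4)(u - 2)(u - 1) vanishes at u ∈ {1, 2, 4}; Q'(v) = 2v + 8 vanishes at v ∈ {-4}.
Local minima of P (where P''>0): P(1)=-74, P(4)=-128. Local minima of Q: Q(-4)=-16.
So the global minimum of E is P(4) + Q(-4) + 4 = -128 − 16 + 4 = -140, attained at (4, -4).

-140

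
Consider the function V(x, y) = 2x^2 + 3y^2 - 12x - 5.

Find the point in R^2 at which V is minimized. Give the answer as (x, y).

V(x,y) separates as P(x) + Q(y) − 5, so its minimum is min P + min Q − 5.
P'(x) = 4x - 12 vanishes at x ∈ {3}; Q'(y) = 6y vanishes at y ∈ {0}.
Local minima of P (where P''>0): P(3)=-18. Local minima of Q: Q(0)=0.
So the global minimum of V is P(3) + Q(0) − 5 = -18 + 0 − 5 = -23, attained at (3, 0).

(3, 0)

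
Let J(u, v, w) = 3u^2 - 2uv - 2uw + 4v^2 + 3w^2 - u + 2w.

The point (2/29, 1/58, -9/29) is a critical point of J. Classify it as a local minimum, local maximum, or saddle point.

local minimum

The Hessian is constant: H = [[6, -2, -2], [-2, 8, 0], [-2, 0, 6]].
Leading principal minors: Δ₁ = 6, Δ₂ = 44, Δ₃ = 232.
All leading minors are positive, so H is positive definite: a local minimum.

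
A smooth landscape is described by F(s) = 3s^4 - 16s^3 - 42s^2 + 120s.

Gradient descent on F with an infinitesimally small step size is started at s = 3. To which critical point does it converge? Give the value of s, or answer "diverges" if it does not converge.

5

F'(s) = 12(s - 5)(s - 1)(s + 2), so F'(3) = -240.
Gradient descent moves in the -F' direction, i.e. s is increasing.
The nearest critical point in that direction is s = 5, where F'' = 336 > 0 (a local minimum). The iterate converges there.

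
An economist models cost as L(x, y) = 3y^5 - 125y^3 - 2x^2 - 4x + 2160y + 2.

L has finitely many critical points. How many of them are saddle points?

2

L separates as a function of x plus a function of y, so ∇L=0 decouples.
∂L/∂x = -4(x + 1) = 0 at x ∈ {-1}; ∂L/∂y = 15(y - 4)(y - 3)(y + 3)(y + 4) = 0 at y ∈ {-4, -3, 3, 4}.
The Hessian is diagonal: diag(L_xx, L_yy). Second derivatives: L_xx(-1)=-4; L_yy(-4)=-840, L_yy(-3)=630, L_yy(3)=-630, L_yy(4)=840.
Saddle points occur where the two diagonal entries have opposite signs: (-1, -3), (-1, 4). Count: 2.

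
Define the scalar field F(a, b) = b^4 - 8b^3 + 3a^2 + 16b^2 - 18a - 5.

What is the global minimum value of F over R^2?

F(a,b) separates as P(a) + Q(b) − 5, so its minimum is min P + min Q − 5.
P'(a) = 6a - 18 vanishes at a ∈ {3}; Q'(b) = 4b(b - 4)(b - 2) vanishes at b ∈ {0, 2, 4}.
Local minima of P (where P''>0): P(3)=-27. Local minima of Q: Q(0)=0, Q(4)=0.
So the global minimum of F is P(3) + Q(0) − 5 = -27 + 0 − 5 = -32, attained at (3, 0).

-32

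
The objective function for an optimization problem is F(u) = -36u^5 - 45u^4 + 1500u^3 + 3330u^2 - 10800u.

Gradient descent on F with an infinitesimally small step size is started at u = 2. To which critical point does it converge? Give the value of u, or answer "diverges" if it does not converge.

1

F'(u) = -180(u - 5)(u - 1)(u + 3)(u + 4), so F'(2) = 16200.
Gradient descent moves in the -F' direction, i.e. u is decreasing.
The nearest critical point in that direction is u = 1, where F'' = 14400 > 0 (a local minimum). The iterate converges there.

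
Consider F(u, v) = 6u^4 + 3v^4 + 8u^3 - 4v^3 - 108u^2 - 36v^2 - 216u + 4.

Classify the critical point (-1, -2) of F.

saddle point

The mixed partial ∂²F/∂u∂v is 0, so the Hessian at any point is diag(F_uu, F_vv) = diag(24(3u^2 + 2u - 9), 12(3v^2 - 2v - 6)).
At (-1, -2): H = diag(-192, 120).
The eigenvalues have opposite signs, so H is indefinite: a saddle point.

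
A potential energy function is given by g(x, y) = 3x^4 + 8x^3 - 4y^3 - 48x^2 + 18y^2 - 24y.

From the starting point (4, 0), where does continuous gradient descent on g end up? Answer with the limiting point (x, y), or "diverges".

(2, 1)

g is separable, so gradient descent decouples: x follows -∂g/∂x, y follows -∂g/∂y.
∂g/∂x = 12x(x - 2)(x + 4); at x=4 this is 768, so x decreases.
∂g/∂y = -12(y - 2)(y - 1); at y=0 this is -24, so y increases.
x converges to its nearest critical value 2 (a local min of the x-part); y converges to 1. The iterate converges to (2, 1).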